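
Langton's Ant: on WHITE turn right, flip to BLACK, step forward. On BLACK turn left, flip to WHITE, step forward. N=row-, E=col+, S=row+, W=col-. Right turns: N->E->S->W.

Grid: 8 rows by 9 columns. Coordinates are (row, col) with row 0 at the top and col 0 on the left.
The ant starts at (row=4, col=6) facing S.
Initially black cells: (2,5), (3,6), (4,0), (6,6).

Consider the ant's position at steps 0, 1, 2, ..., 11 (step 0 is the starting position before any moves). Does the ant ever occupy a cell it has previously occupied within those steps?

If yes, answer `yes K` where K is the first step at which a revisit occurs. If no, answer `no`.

Step 1: on WHITE (4,6): turn R to W, flip to black, move to (4,5). |black|=5 — new cell
Step 2: on WHITE (4,5): turn R to N, flip to black, move to (3,5). |black|=6 — new cell
Step 3: on WHITE (3,5): turn R to E, flip to black, move to (3,6). |black|=7 — new cell
Step 4: on BLACK (3,6): turn L to N, flip to white, move to (2,6). |black|=6 — new cell
Step 5: on WHITE (2,6): turn R to E, flip to black, move to (2,7). |black|=7 — new cell
Step 6: on WHITE (2,7): turn R to S, flip to black, move to (3,7). |black|=8 — new cell
Step 7: on WHITE (3,7): turn R to W, flip to black, move to (3,6). |black|=9 — REVISIT

Answer: yes 7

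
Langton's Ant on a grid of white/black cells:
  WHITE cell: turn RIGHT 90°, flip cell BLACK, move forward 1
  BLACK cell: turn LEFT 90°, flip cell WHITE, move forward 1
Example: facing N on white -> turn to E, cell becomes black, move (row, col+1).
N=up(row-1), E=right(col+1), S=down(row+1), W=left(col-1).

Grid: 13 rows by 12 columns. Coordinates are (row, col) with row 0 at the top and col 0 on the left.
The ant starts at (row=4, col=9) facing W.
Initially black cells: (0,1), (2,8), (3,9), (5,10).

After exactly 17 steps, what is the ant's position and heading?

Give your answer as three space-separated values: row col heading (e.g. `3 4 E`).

Step 1: on WHITE (4,9): turn R to N, flip to black, move to (3,9). |black|=5
Step 2: on BLACK (3,9): turn L to W, flip to white, move to (3,8). |black|=4
Step 3: on WHITE (3,8): turn R to N, flip to black, move to (2,8). |black|=5
Step 4: on BLACK (2,8): turn L to W, flip to white, move to (2,7). |black|=4
Step 5: on WHITE (2,7): turn R to N, flip to black, move to (1,7). |black|=5
Step 6: on WHITE (1,7): turn R to E, flip to black, move to (1,8). |black|=6
Step 7: on WHITE (1,8): turn R to S, flip to black, move to (2,8). |black|=7
Step 8: on WHITE (2,8): turn R to W, flip to black, move to (2,7). |black|=8
Step 9: on BLACK (2,7): turn L to S, flip to white, move to (3,7). |black|=7
Step 10: on WHITE (3,7): turn R to W, flip to black, move to (3,6). |black|=8
Step 11: on WHITE (3,6): turn R to N, flip to black, move to (2,6). |black|=9
Step 12: on WHITE (2,6): turn R to E, flip to black, move to (2,7). |black|=10
Step 13: on WHITE (2,7): turn R to S, flip to black, move to (3,7). |black|=11
Step 14: on BLACK (3,7): turn L to E, flip to white, move to (3,8). |black|=10
Step 15: on BLACK (3,8): turn L to N, flip to white, move to (2,8). |black|=9
Step 16: on BLACK (2,8): turn L to W, flip to white, move to (2,7). |black|=8
Step 17: on BLACK (2,7): turn L to S, flip to white, move to (3,7). |black|=7

Answer: 3 7 S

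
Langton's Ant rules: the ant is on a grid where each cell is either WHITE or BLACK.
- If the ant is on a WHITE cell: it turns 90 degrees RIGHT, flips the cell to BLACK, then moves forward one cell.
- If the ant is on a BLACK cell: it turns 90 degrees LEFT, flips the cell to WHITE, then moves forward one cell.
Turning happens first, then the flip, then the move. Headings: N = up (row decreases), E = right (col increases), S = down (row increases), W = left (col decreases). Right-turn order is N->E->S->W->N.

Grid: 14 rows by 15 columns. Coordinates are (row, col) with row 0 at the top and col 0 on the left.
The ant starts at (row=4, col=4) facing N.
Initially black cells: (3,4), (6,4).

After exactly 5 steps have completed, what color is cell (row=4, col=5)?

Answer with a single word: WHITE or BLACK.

Answer: BLACK

Derivation:
Step 1: on WHITE (4,4): turn R to E, flip to black, move to (4,5). |black|=3
Step 2: on WHITE (4,5): turn R to S, flip to black, move to (5,5). |black|=4
Step 3: on WHITE (5,5): turn R to W, flip to black, move to (5,4). |black|=5
Step 4: on WHITE (5,4): turn R to N, flip to black, move to (4,4). |black|=6
Step 5: on BLACK (4,4): turn L to W, flip to white, move to (4,3). |black|=5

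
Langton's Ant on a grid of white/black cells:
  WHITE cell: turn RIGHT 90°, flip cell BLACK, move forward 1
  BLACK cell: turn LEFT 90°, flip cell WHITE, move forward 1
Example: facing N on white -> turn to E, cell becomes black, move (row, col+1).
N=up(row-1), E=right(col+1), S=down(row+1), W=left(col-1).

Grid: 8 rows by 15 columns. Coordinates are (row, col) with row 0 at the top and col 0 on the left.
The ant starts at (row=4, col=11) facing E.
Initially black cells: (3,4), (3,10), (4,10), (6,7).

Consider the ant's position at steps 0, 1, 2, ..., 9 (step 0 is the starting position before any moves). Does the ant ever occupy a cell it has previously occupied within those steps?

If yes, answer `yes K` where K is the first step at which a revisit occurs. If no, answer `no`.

Step 1: on WHITE (4,11): turn R to S, flip to black, move to (5,11). |black|=5 — new cell
Step 2: on WHITE (5,11): turn R to W, flip to black, move to (5,10). |black|=6 — new cell
Step 3: on WHITE (5,10): turn R to N, flip to black, move to (4,10). |black|=7 — new cell
Step 4: on BLACK (4,10): turn L to W, flip to white, move to (4,9). |black|=6 — new cell
Step 5: on WHITE (4,9): turn R to N, flip to black, move to (3,9). |black|=7 — new cell
Step 6: on WHITE (3,9): turn R to E, flip to black, move to (3,10). |black|=8 — new cell
Step 7: on BLACK (3,10): turn L to N, flip to white, move to (2,10). |black|=7 — new cell
Step 8: on WHITE (2,10): turn R to E, flip to black, move to (2,11). |black|=8 — new cell
Step 9: on WHITE (2,11): turn R to S, flip to black, move to (3,11). |black|=9 — new cell
No revisit within 9 steps.

Answer: no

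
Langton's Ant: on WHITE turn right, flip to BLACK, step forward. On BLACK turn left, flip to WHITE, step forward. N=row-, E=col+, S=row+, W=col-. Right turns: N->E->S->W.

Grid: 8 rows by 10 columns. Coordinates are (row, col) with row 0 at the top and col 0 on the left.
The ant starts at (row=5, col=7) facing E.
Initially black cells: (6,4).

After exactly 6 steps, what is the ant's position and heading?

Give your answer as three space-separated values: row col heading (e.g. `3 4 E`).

Step 1: on WHITE (5,7): turn R to S, flip to black, move to (6,7). |black|=2
Step 2: on WHITE (6,7): turn R to W, flip to black, move to (6,6). |black|=3
Step 3: on WHITE (6,6): turn R to N, flip to black, move to (5,6). |black|=4
Step 4: on WHITE (5,6): turn R to E, flip to black, move to (5,7). |black|=5
Step 5: on BLACK (5,7): turn L to N, flip to white, move to (4,7). |black|=4
Step 6: on WHITE (4,7): turn R to E, flip to black, move to (4,8). |black|=5

Answer: 4 8 E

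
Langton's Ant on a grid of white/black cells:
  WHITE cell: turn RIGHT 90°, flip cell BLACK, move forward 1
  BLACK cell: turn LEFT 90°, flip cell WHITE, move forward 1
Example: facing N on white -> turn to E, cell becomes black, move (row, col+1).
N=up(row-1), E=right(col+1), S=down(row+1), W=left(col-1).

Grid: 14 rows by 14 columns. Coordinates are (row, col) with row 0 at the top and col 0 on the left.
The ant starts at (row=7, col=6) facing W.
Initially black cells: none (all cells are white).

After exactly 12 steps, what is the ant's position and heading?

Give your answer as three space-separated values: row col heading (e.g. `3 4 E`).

Answer: 9 6 W

Derivation:
Step 1: on WHITE (7,6): turn R to N, flip to black, move to (6,6). |black|=1
Step 2: on WHITE (6,6): turn R to E, flip to black, move to (6,7). |black|=2
Step 3: on WHITE (6,7): turn R to S, flip to black, move to (7,7). |black|=3
Step 4: on WHITE (7,7): turn R to W, flip to black, move to (7,6). |black|=4
Step 5: on BLACK (7,6): turn L to S, flip to white, move to (8,6). |black|=3
Step 6: on WHITE (8,6): turn R to W, flip to black, move to (8,5). |black|=4
Step 7: on WHITE (8,5): turn R to N, flip to black, move to (7,5). |black|=5
Step 8: on WHITE (7,5): turn R to E, flip to black, move to (7,6). |black|=6
Step 9: on WHITE (7,6): turn R to S, flip to black, move to (8,6). |black|=7
Step 10: on BLACK (8,6): turn L to E, flip to white, move to (8,7). |black|=6
Step 11: on WHITE (8,7): turn R to S, flip to black, move to (9,7). |black|=7
Step 12: on WHITE (9,7): turn R to W, flip to black, move to (9,6). |black|=8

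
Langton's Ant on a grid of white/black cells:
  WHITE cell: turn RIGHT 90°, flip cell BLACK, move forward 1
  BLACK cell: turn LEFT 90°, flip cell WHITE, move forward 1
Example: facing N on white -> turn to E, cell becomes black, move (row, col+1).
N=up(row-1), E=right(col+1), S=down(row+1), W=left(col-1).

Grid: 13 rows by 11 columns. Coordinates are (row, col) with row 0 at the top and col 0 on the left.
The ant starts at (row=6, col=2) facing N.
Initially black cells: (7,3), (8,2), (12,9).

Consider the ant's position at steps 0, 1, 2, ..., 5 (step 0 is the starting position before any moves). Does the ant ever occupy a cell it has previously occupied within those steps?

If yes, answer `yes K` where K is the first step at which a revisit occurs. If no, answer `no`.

Answer: no

Derivation:
Step 1: on WHITE (6,2): turn R to E, flip to black, move to (6,3). |black|=4 — new cell
Step 2: on WHITE (6,3): turn R to S, flip to black, move to (7,3). |black|=5 — new cell
Step 3: on BLACK (7,3): turn L to E, flip to white, move to (7,4). |black|=4 — new cell
Step 4: on WHITE (7,4): turn R to S, flip to black, move to (8,4). |black|=5 — new cell
Step 5: on WHITE (8,4): turn R to W, flip to black, move to (8,3). |black|=6 — new cell
No revisit within 5 steps.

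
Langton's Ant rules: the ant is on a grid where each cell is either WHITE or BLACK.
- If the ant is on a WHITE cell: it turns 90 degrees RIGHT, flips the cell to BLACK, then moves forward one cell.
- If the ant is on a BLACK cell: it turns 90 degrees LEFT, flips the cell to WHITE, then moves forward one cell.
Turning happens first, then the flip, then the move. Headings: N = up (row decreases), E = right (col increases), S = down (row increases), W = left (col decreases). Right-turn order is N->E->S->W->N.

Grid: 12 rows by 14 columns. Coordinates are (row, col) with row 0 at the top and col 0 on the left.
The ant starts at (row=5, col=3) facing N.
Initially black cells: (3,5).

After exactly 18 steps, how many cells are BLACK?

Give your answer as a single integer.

Step 1: on WHITE (5,3): turn R to E, flip to black, move to (5,4). |black|=2
Step 2: on WHITE (5,4): turn R to S, flip to black, move to (6,4). |black|=3
Step 3: on WHITE (6,4): turn R to W, flip to black, move to (6,3). |black|=4
Step 4: on WHITE (6,3): turn R to N, flip to black, move to (5,3). |black|=5
Step 5: on BLACK (5,3): turn L to W, flip to white, move to (5,2). |black|=4
Step 6: on WHITE (5,2): turn R to N, flip to black, move to (4,2). |black|=5
Step 7: on WHITE (4,2): turn R to E, flip to black, move to (4,3). |black|=6
Step 8: on WHITE (4,3): turn R to S, flip to black, move to (5,3). |black|=7
Step 9: on WHITE (5,3): turn R to W, flip to black, move to (5,2). |black|=8
Step 10: on BLACK (5,2): turn L to S, flip to white, move to (6,2). |black|=7
Step 11: on WHITE (6,2): turn R to W, flip to black, move to (6,1). |black|=8
Step 12: on WHITE (6,1): turn R to N, flip to black, move to (5,1). |black|=9
Step 13: on WHITE (5,1): turn R to E, flip to black, move to (5,2). |black|=10
Step 14: on WHITE (5,2): turn R to S, flip to black, move to (6,2). |black|=11
Step 15: on BLACK (6,2): turn L to E, flip to white, move to (6,3). |black|=10
Step 16: on BLACK (6,3): turn L to N, flip to white, move to (5,3). |black|=9
Step 17: on BLACK (5,3): turn L to W, flip to white, move to (5,2). |black|=8
Step 18: on BLACK (5,2): turn L to S, flip to white, move to (6,2). |black|=7

Answer: 7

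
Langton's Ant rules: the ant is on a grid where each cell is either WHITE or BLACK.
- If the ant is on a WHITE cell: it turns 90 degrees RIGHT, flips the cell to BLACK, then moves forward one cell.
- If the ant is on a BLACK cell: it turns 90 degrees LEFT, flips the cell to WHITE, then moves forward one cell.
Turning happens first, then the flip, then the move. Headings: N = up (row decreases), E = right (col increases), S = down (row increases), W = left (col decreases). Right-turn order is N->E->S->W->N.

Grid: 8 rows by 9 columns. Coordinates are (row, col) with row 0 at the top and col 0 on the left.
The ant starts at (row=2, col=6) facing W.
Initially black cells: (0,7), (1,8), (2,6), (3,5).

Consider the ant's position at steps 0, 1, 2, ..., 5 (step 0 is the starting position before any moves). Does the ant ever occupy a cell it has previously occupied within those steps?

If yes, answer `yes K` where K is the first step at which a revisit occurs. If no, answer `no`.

Answer: no

Derivation:
Step 1: on BLACK (2,6): turn L to S, flip to white, move to (3,6). |black|=3 — new cell
Step 2: on WHITE (3,6): turn R to W, flip to black, move to (3,5). |black|=4 — new cell
Step 3: on BLACK (3,5): turn L to S, flip to white, move to (4,5). |black|=3 — new cell
Step 4: on WHITE (4,5): turn R to W, flip to black, move to (4,4). |black|=4 — new cell
Step 5: on WHITE (4,4): turn R to N, flip to black, move to (3,4). |black|=5 — new cell
No revisit within 5 steps.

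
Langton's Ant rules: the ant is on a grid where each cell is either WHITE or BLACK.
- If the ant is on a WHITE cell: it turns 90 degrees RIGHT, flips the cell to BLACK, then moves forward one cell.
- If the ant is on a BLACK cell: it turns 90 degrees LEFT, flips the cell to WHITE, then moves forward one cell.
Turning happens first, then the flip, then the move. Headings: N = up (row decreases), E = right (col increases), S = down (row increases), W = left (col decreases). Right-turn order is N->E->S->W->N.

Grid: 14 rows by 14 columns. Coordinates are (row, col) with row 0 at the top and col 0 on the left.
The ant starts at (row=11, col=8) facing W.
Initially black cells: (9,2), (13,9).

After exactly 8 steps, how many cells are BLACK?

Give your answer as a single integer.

Step 1: on WHITE (11,8): turn R to N, flip to black, move to (10,8). |black|=3
Step 2: on WHITE (10,8): turn R to E, flip to black, move to (10,9). |black|=4
Step 3: on WHITE (10,9): turn R to S, flip to black, move to (11,9). |black|=5
Step 4: on WHITE (11,9): turn R to W, flip to black, move to (11,8). |black|=6
Step 5: on BLACK (11,8): turn L to S, flip to white, move to (12,8). |black|=5
Step 6: on WHITE (12,8): turn R to W, flip to black, move to (12,7). |black|=6
Step 7: on WHITE (12,7): turn R to N, flip to black, move to (11,7). |black|=7
Step 8: on WHITE (11,7): turn R to E, flip to black, move to (11,8). |black|=8

Answer: 8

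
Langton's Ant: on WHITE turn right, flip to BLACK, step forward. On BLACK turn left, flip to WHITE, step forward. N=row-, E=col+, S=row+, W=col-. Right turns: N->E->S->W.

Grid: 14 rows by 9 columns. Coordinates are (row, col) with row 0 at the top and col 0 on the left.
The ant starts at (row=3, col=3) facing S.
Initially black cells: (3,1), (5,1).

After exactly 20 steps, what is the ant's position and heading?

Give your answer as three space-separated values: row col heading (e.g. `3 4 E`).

Answer: 1 5 N

Derivation:
Step 1: on WHITE (3,3): turn R to W, flip to black, move to (3,2). |black|=3
Step 2: on WHITE (3,2): turn R to N, flip to black, move to (2,2). |black|=4
Step 3: on WHITE (2,2): turn R to E, flip to black, move to (2,3). |black|=5
Step 4: on WHITE (2,3): turn R to S, flip to black, move to (3,3). |black|=6
Step 5: on BLACK (3,3): turn L to E, flip to white, move to (3,4). |black|=5
Step 6: on WHITE (3,4): turn R to S, flip to black, move to (4,4). |black|=6
Step 7: on WHITE (4,4): turn R to W, flip to black, move to (4,3). |black|=7
Step 8: on WHITE (4,3): turn R to N, flip to black, move to (3,3). |black|=8
Step 9: on WHITE (3,3): turn R to E, flip to black, move to (3,4). |black|=9
Step 10: on BLACK (3,4): turn L to N, flip to white, move to (2,4). |black|=8
Step 11: on WHITE (2,4): turn R to E, flip to black, move to (2,5). |black|=9
Step 12: on WHITE (2,5): turn R to S, flip to black, move to (3,5). |black|=10
Step 13: on WHITE (3,5): turn R to W, flip to black, move to (3,4). |black|=11
Step 14: on WHITE (3,4): turn R to N, flip to black, move to (2,4). |black|=12
Step 15: on BLACK (2,4): turn L to W, flip to white, move to (2,3). |black|=11
Step 16: on BLACK (2,3): turn L to S, flip to white, move to (3,3). |black|=10
Step 17: on BLACK (3,3): turn L to E, flip to white, move to (3,4). |black|=9
Step 18: on BLACK (3,4): turn L to N, flip to white, move to (2,4). |black|=8
Step 19: on WHITE (2,4): turn R to E, flip to black, move to (2,5). |black|=9
Step 20: on BLACK (2,5): turn L to N, flip to white, move to (1,5). |black|=8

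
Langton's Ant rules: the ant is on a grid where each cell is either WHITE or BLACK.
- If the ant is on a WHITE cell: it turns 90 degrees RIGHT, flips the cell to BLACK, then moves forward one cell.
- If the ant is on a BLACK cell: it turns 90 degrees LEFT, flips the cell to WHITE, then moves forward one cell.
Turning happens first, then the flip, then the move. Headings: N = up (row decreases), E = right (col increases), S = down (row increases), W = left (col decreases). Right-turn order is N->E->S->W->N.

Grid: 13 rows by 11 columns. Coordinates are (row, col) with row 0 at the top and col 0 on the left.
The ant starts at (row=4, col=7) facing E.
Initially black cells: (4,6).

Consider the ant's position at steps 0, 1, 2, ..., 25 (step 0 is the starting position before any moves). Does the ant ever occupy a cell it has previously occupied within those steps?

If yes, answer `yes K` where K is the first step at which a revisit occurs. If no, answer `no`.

Step 1: on WHITE (4,7): turn R to S, flip to black, move to (5,7). |black|=2 — new cell
Step 2: on WHITE (5,7): turn R to W, flip to black, move to (5,6). |black|=3 — new cell
Step 3: on WHITE (5,6): turn R to N, flip to black, move to (4,6). |black|=4 — new cell
Step 4: on BLACK (4,6): turn L to W, flip to white, move to (4,5). |black|=3 — new cell
Step 5: on WHITE (4,5): turn R to N, flip to black, move to (3,5). |black|=4 — new cell
Step 6: on WHITE (3,5): turn R to E, flip to black, move to (3,6). |black|=5 — new cell
Step 7: on WHITE (3,6): turn R to S, flip to black, move to (4,6). |black|=6 — REVISIT

Answer: yes 7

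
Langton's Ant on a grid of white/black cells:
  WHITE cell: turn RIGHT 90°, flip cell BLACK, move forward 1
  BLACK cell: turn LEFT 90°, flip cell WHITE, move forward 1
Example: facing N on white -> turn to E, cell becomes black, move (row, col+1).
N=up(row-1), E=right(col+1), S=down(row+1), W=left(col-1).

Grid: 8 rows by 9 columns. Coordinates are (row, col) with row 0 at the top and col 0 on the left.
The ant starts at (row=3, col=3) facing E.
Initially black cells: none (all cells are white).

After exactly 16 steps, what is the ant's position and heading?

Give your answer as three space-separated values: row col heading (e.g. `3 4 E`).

Step 1: on WHITE (3,3): turn R to S, flip to black, move to (4,3). |black|=1
Step 2: on WHITE (4,3): turn R to W, flip to black, move to (4,2). |black|=2
Step 3: on WHITE (4,2): turn R to N, flip to black, move to (3,2). |black|=3
Step 4: on WHITE (3,2): turn R to E, flip to black, move to (3,3). |black|=4
Step 5: on BLACK (3,3): turn L to N, flip to white, move to (2,3). |black|=3
Step 6: on WHITE (2,3): turn R to E, flip to black, move to (2,4). |black|=4
Step 7: on WHITE (2,4): turn R to S, flip to black, move to (3,4). |black|=5
Step 8: on WHITE (3,4): turn R to W, flip to black, move to (3,3). |black|=6
Step 9: on WHITE (3,3): turn R to N, flip to black, move to (2,3). |black|=7
Step 10: on BLACK (2,3): turn L to W, flip to white, move to (2,2). |black|=6
Step 11: on WHITE (2,2): turn R to N, flip to black, move to (1,2). |black|=7
Step 12: on WHITE (1,2): turn R to E, flip to black, move to (1,3). |black|=8
Step 13: on WHITE (1,3): turn R to S, flip to black, move to (2,3). |black|=9
Step 14: on WHITE (2,3): turn R to W, flip to black, move to (2,2). |black|=10
Step 15: on BLACK (2,2): turn L to S, flip to white, move to (3,2). |black|=9
Step 16: on BLACK (3,2): turn L to E, flip to white, move to (3,3). |black|=8

Answer: 3 3 E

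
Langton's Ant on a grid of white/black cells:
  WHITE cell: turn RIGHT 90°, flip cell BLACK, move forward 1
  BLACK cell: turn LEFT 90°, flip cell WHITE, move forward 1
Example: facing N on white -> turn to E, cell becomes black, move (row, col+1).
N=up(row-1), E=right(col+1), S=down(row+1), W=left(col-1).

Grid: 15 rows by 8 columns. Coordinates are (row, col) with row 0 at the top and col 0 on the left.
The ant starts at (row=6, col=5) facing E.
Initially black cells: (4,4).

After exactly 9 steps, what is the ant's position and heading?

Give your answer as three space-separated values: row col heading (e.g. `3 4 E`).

Answer: 5 5 N

Derivation:
Step 1: on WHITE (6,5): turn R to S, flip to black, move to (7,5). |black|=2
Step 2: on WHITE (7,5): turn R to W, flip to black, move to (7,4). |black|=3
Step 3: on WHITE (7,4): turn R to N, flip to black, move to (6,4). |black|=4
Step 4: on WHITE (6,4): turn R to E, flip to black, move to (6,5). |black|=5
Step 5: on BLACK (6,5): turn L to N, flip to white, move to (5,5). |black|=4
Step 6: on WHITE (5,5): turn R to E, flip to black, move to (5,6). |black|=5
Step 7: on WHITE (5,6): turn R to S, flip to black, move to (6,6). |black|=6
Step 8: on WHITE (6,6): turn R to W, flip to black, move to (6,5). |black|=7
Step 9: on WHITE (6,5): turn R to N, flip to black, move to (5,5). |black|=8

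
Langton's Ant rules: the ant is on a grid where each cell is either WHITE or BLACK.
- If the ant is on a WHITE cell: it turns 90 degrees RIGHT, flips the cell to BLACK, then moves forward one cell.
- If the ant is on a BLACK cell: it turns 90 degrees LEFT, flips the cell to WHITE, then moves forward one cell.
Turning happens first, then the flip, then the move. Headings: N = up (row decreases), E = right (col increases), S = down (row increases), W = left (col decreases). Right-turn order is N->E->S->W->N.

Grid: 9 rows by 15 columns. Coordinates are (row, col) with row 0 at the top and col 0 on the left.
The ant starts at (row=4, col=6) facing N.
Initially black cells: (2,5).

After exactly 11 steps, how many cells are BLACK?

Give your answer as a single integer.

Step 1: on WHITE (4,6): turn R to E, flip to black, move to (4,7). |black|=2
Step 2: on WHITE (4,7): turn R to S, flip to black, move to (5,7). |black|=3
Step 3: on WHITE (5,7): turn R to W, flip to black, move to (5,6). |black|=4
Step 4: on WHITE (5,6): turn R to N, flip to black, move to (4,6). |black|=5
Step 5: on BLACK (4,6): turn L to W, flip to white, move to (4,5). |black|=4
Step 6: on WHITE (4,5): turn R to N, flip to black, move to (3,5). |black|=5
Step 7: on WHITE (3,5): turn R to E, flip to black, move to (3,6). |black|=6
Step 8: on WHITE (3,6): turn R to S, flip to black, move to (4,6). |black|=7
Step 9: on WHITE (4,6): turn R to W, flip to black, move to (4,5). |black|=8
Step 10: on BLACK (4,5): turn L to S, flip to white, move to (5,5). |black|=7
Step 11: on WHITE (5,5): turn R to W, flip to black, move to (5,4). |black|=8

Answer: 8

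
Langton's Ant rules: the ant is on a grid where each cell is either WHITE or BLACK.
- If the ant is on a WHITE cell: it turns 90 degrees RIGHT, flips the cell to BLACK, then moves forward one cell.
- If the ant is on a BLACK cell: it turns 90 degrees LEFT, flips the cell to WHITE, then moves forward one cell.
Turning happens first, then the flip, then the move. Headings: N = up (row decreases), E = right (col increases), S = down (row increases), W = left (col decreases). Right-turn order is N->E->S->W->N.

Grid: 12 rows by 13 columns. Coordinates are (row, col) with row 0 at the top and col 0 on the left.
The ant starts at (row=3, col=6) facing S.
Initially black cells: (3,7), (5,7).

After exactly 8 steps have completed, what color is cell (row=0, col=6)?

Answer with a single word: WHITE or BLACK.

Answer: WHITE

Derivation:
Step 1: on WHITE (3,6): turn R to W, flip to black, move to (3,5). |black|=3
Step 2: on WHITE (3,5): turn R to N, flip to black, move to (2,5). |black|=4
Step 3: on WHITE (2,5): turn R to E, flip to black, move to (2,6). |black|=5
Step 4: on WHITE (2,6): turn R to S, flip to black, move to (3,6). |black|=6
Step 5: on BLACK (3,6): turn L to E, flip to white, move to (3,7). |black|=5
Step 6: on BLACK (3,7): turn L to N, flip to white, move to (2,7). |black|=4
Step 7: on WHITE (2,7): turn R to E, flip to black, move to (2,8). |black|=5
Step 8: on WHITE (2,8): turn R to S, flip to black, move to (3,8). |black|=6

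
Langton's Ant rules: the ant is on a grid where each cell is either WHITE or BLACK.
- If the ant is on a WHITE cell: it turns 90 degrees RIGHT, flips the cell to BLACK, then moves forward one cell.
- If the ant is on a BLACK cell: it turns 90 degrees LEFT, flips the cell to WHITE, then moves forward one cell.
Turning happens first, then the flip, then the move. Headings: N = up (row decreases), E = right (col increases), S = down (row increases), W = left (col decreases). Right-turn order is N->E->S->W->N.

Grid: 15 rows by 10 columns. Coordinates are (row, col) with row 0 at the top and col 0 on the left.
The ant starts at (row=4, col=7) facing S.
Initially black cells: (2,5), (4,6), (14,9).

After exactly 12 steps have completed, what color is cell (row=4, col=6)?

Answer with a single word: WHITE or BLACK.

Answer: BLACK

Derivation:
Step 1: on WHITE (4,7): turn R to W, flip to black, move to (4,6). |black|=4
Step 2: on BLACK (4,6): turn L to S, flip to white, move to (5,6). |black|=3
Step 3: on WHITE (5,6): turn R to W, flip to black, move to (5,5). |black|=4
Step 4: on WHITE (5,5): turn R to N, flip to black, move to (4,5). |black|=5
Step 5: on WHITE (4,5): turn R to E, flip to black, move to (4,6). |black|=6
Step 6: on WHITE (4,6): turn R to S, flip to black, move to (5,6). |black|=7
Step 7: on BLACK (5,6): turn L to E, flip to white, move to (5,7). |black|=6
Step 8: on WHITE (5,7): turn R to S, flip to black, move to (6,7). |black|=7
Step 9: on WHITE (6,7): turn R to W, flip to black, move to (6,6). |black|=8
Step 10: on WHITE (6,6): turn R to N, flip to black, move to (5,6). |black|=9
Step 11: on WHITE (5,6): turn R to E, flip to black, move to (5,7). |black|=10
Step 12: on BLACK (5,7): turn L to N, flip to white, move to (4,7). |black|=9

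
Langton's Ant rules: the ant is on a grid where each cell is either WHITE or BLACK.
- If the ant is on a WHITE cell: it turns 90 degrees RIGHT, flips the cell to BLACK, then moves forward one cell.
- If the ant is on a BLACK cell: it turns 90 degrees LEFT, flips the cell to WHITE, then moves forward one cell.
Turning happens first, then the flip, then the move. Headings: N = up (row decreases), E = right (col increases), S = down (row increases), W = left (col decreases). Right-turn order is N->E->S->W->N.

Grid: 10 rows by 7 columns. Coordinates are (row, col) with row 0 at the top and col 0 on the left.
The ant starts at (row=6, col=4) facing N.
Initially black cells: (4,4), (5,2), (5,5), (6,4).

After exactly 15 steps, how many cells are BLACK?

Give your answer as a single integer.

Step 1: on BLACK (6,4): turn L to W, flip to white, move to (6,3). |black|=3
Step 2: on WHITE (6,3): turn R to N, flip to black, move to (5,3). |black|=4
Step 3: on WHITE (5,3): turn R to E, flip to black, move to (5,4). |black|=5
Step 4: on WHITE (5,4): turn R to S, flip to black, move to (6,4). |black|=6
Step 5: on WHITE (6,4): turn R to W, flip to black, move to (6,3). |black|=7
Step 6: on BLACK (6,3): turn L to S, flip to white, move to (7,3). |black|=6
Step 7: on WHITE (7,3): turn R to W, flip to black, move to (7,2). |black|=7
Step 8: on WHITE (7,2): turn R to N, flip to black, move to (6,2). |black|=8
Step 9: on WHITE (6,2): turn R to E, flip to black, move to (6,3). |black|=9
Step 10: on WHITE (6,3): turn R to S, flip to black, move to (7,3). |black|=10
Step 11: on BLACK (7,3): turn L to E, flip to white, move to (7,4). |black|=9
Step 12: on WHITE (7,4): turn R to S, flip to black, move to (8,4). |black|=10
Step 13: on WHITE (8,4): turn R to W, flip to black, move to (8,3). |black|=11
Step 14: on WHITE (8,3): turn R to N, flip to black, move to (7,3). |black|=12
Step 15: on WHITE (7,3): turn R to E, flip to black, move to (7,4). |black|=13

Answer: 13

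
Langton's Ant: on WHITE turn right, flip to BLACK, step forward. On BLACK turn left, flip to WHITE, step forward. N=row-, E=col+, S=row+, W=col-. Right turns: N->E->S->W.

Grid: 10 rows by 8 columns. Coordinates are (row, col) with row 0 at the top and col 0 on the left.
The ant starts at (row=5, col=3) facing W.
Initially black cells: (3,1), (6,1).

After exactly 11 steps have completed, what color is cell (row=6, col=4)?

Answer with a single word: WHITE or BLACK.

Step 1: on WHITE (5,3): turn R to N, flip to black, move to (4,3). |black|=3
Step 2: on WHITE (4,3): turn R to E, flip to black, move to (4,4). |black|=4
Step 3: on WHITE (4,4): turn R to S, flip to black, move to (5,4). |black|=5
Step 4: on WHITE (5,4): turn R to W, flip to black, move to (5,3). |black|=6
Step 5: on BLACK (5,3): turn L to S, flip to white, move to (6,3). |black|=5
Step 6: on WHITE (6,3): turn R to W, flip to black, move to (6,2). |black|=6
Step 7: on WHITE (6,2): turn R to N, flip to black, move to (5,2). |black|=7
Step 8: on WHITE (5,2): turn R to E, flip to black, move to (5,3). |black|=8
Step 9: on WHITE (5,3): turn R to S, flip to black, move to (6,3). |black|=9
Step 10: on BLACK (6,3): turn L to E, flip to white, move to (6,4). |black|=8
Step 11: on WHITE (6,4): turn R to S, flip to black, move to (7,4). |black|=9

Answer: BLACK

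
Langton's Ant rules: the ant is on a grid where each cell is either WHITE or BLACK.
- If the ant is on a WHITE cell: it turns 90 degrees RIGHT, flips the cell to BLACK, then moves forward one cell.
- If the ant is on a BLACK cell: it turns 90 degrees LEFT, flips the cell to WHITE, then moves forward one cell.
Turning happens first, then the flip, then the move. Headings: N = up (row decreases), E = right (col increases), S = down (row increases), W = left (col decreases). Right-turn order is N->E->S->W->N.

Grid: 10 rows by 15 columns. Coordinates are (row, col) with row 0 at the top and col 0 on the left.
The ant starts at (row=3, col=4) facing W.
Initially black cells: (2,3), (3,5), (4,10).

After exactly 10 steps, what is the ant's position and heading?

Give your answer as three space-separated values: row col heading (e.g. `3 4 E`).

Answer: 2 7 E

Derivation:
Step 1: on WHITE (3,4): turn R to N, flip to black, move to (2,4). |black|=4
Step 2: on WHITE (2,4): turn R to E, flip to black, move to (2,5). |black|=5
Step 3: on WHITE (2,5): turn R to S, flip to black, move to (3,5). |black|=6
Step 4: on BLACK (3,5): turn L to E, flip to white, move to (3,6). |black|=5
Step 5: on WHITE (3,6): turn R to S, flip to black, move to (4,6). |black|=6
Step 6: on WHITE (4,6): turn R to W, flip to black, move to (4,5). |black|=7
Step 7: on WHITE (4,5): turn R to N, flip to black, move to (3,5). |black|=8
Step 8: on WHITE (3,5): turn R to E, flip to black, move to (3,6). |black|=9
Step 9: on BLACK (3,6): turn L to N, flip to white, move to (2,6). |black|=8
Step 10: on WHITE (2,6): turn R to E, flip to black, move to (2,7). |black|=9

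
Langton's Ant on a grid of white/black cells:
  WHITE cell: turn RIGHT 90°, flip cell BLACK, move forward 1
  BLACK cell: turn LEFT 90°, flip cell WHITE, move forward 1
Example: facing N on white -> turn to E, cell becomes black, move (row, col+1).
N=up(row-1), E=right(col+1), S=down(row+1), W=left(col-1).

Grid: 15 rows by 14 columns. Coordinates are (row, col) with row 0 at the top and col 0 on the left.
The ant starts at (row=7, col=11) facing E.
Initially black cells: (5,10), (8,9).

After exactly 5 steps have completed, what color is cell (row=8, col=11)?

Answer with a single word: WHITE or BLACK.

Step 1: on WHITE (7,11): turn R to S, flip to black, move to (8,11). |black|=3
Step 2: on WHITE (8,11): turn R to W, flip to black, move to (8,10). |black|=4
Step 3: on WHITE (8,10): turn R to N, flip to black, move to (7,10). |black|=5
Step 4: on WHITE (7,10): turn R to E, flip to black, move to (7,11). |black|=6
Step 5: on BLACK (7,11): turn L to N, flip to white, move to (6,11). |black|=5

Answer: BLACK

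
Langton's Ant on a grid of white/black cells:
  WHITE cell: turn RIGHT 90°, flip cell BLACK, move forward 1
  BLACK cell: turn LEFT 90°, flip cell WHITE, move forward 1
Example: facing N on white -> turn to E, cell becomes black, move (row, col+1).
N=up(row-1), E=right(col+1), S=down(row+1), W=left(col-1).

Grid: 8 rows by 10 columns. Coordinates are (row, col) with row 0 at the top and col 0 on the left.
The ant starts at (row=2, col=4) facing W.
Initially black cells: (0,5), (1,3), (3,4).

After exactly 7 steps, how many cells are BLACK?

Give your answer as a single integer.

Answer: 6

Derivation:
Step 1: on WHITE (2,4): turn R to N, flip to black, move to (1,4). |black|=4
Step 2: on WHITE (1,4): turn R to E, flip to black, move to (1,5). |black|=5
Step 3: on WHITE (1,5): turn R to S, flip to black, move to (2,5). |black|=6
Step 4: on WHITE (2,5): turn R to W, flip to black, move to (2,4). |black|=7
Step 5: on BLACK (2,4): turn L to S, flip to white, move to (3,4). |black|=6
Step 6: on BLACK (3,4): turn L to E, flip to white, move to (3,5). |black|=5
Step 7: on WHITE (3,5): turn R to S, flip to black, move to (4,5). |black|=6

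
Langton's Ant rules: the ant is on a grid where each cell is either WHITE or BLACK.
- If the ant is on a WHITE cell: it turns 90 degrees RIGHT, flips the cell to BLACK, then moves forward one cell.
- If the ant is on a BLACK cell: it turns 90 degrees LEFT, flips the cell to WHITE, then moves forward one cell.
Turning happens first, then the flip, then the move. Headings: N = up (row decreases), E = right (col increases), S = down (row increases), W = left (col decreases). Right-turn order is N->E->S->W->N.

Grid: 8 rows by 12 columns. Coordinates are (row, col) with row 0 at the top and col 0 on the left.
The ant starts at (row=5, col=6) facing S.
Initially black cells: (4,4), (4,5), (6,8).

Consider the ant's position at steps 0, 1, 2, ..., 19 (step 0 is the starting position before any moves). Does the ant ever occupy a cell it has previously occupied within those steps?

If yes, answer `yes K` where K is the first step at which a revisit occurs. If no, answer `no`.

Answer: yes 7

Derivation:
Step 1: on WHITE (5,6): turn R to W, flip to black, move to (5,5). |black|=4 — new cell
Step 2: on WHITE (5,5): turn R to N, flip to black, move to (4,5). |black|=5 — new cell
Step 3: on BLACK (4,5): turn L to W, flip to white, move to (4,4). |black|=4 — new cell
Step 4: on BLACK (4,4): turn L to S, flip to white, move to (5,4). |black|=3 — new cell
Step 5: on WHITE (5,4): turn R to W, flip to black, move to (5,3). |black|=4 — new cell
Step 6: on WHITE (5,3): turn R to N, flip to black, move to (4,3). |black|=5 — new cell
Step 7: on WHITE (4,3): turn R to E, flip to black, move to (4,4). |black|=6 — REVISIT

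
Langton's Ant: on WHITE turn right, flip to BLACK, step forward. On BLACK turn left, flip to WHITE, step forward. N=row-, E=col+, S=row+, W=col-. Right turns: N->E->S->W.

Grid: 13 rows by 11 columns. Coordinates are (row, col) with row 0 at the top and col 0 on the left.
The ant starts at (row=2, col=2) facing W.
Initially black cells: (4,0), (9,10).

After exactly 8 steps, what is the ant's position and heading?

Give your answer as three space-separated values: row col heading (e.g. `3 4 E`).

Answer: 2 2 E

Derivation:
Step 1: on WHITE (2,2): turn R to N, flip to black, move to (1,2). |black|=3
Step 2: on WHITE (1,2): turn R to E, flip to black, move to (1,3). |black|=4
Step 3: on WHITE (1,3): turn R to S, flip to black, move to (2,3). |black|=5
Step 4: on WHITE (2,3): turn R to W, flip to black, move to (2,2). |black|=6
Step 5: on BLACK (2,2): turn L to S, flip to white, move to (3,2). |black|=5
Step 6: on WHITE (3,2): turn R to W, flip to black, move to (3,1). |black|=6
Step 7: on WHITE (3,1): turn R to N, flip to black, move to (2,1). |black|=7
Step 8: on WHITE (2,1): turn R to E, flip to black, move to (2,2). |black|=8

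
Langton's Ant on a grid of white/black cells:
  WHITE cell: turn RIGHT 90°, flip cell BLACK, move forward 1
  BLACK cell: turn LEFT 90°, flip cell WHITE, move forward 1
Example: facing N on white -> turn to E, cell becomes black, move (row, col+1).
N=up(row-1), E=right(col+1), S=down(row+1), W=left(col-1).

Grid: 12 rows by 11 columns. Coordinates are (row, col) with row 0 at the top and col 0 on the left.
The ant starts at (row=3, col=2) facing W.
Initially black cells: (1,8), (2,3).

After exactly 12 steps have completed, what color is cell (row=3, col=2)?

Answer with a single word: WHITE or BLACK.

Answer: BLACK

Derivation:
Step 1: on WHITE (3,2): turn R to N, flip to black, move to (2,2). |black|=3
Step 2: on WHITE (2,2): turn R to E, flip to black, move to (2,3). |black|=4
Step 3: on BLACK (2,3): turn L to N, flip to white, move to (1,3). |black|=3
Step 4: on WHITE (1,3): turn R to E, flip to black, move to (1,4). |black|=4
Step 5: on WHITE (1,4): turn R to S, flip to black, move to (2,4). |black|=5
Step 6: on WHITE (2,4): turn R to W, flip to black, move to (2,3). |black|=6
Step 7: on WHITE (2,3): turn R to N, flip to black, move to (1,3). |black|=7
Step 8: on BLACK (1,3): turn L to W, flip to white, move to (1,2). |black|=6
Step 9: on WHITE (1,2): turn R to N, flip to black, move to (0,2). |black|=7
Step 10: on WHITE (0,2): turn R to E, flip to black, move to (0,3). |black|=8
Step 11: on WHITE (0,3): turn R to S, flip to black, move to (1,3). |black|=9
Step 12: on WHITE (1,3): turn R to W, flip to black, move to (1,2). |black|=10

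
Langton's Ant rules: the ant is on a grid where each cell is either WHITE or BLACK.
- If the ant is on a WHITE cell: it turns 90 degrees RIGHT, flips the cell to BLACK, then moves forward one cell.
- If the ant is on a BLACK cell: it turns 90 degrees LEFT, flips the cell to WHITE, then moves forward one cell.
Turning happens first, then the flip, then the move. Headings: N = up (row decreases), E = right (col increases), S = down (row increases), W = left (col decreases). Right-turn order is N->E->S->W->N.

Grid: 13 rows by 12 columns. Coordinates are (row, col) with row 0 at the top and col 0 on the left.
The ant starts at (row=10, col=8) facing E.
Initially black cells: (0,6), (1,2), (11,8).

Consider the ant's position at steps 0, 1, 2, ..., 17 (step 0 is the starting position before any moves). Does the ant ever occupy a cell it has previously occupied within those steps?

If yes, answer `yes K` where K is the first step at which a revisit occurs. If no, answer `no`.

Step 1: on WHITE (10,8): turn R to S, flip to black, move to (11,8). |black|=4 — new cell
Step 2: on BLACK (11,8): turn L to E, flip to white, move to (11,9). |black|=3 — new cell
Step 3: on WHITE (11,9): turn R to S, flip to black, move to (12,9). |black|=4 — new cell
Step 4: on WHITE (12,9): turn R to W, flip to black, move to (12,8). |black|=5 — new cell
Step 5: on WHITE (12,8): turn R to N, flip to black, move to (11,8). |black|=6 — REVISIT

Answer: yes 5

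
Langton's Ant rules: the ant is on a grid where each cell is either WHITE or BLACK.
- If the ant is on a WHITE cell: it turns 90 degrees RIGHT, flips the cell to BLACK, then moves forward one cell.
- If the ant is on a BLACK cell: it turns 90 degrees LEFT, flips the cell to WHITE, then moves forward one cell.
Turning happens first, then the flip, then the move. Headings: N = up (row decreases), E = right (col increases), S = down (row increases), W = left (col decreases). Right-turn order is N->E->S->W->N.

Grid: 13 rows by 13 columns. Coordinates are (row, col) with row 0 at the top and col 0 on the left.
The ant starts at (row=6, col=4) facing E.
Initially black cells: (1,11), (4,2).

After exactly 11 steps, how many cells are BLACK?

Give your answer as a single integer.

Step 1: on WHITE (6,4): turn R to S, flip to black, move to (7,4). |black|=3
Step 2: on WHITE (7,4): turn R to W, flip to black, move to (7,3). |black|=4
Step 3: on WHITE (7,3): turn R to N, flip to black, move to (6,3). |black|=5
Step 4: on WHITE (6,3): turn R to E, flip to black, move to (6,4). |black|=6
Step 5: on BLACK (6,4): turn L to N, flip to white, move to (5,4). |black|=5
Step 6: on WHITE (5,4): turn R to E, flip to black, move to (5,5). |black|=6
Step 7: on WHITE (5,5): turn R to S, flip to black, move to (6,5). |black|=7
Step 8: on WHITE (6,5): turn R to W, flip to black, move to (6,4). |black|=8
Step 9: on WHITE (6,4): turn R to N, flip to black, move to (5,4). |black|=9
Step 10: on BLACK (5,4): turn L to W, flip to white, move to (5,3). |black|=8
Step 11: on WHITE (5,3): turn R to N, flip to black, move to (4,3). |black|=9

Answer: 9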